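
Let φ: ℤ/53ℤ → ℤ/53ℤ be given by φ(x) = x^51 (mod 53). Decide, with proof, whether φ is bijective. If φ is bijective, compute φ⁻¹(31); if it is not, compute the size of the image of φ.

12

Since 53 is prime, the nonzero elements of ℤ/53ℤ form a cyclic group of order 52.
As gcd(51, 52) = 1, raising to the 51st power is a bijection on this group: if u^51 ≡ v^51 then (uv^{−1})^51 = 1, and the only element of order dividing gcd(51, 52) = 1 is 1, so u = v.
With φ(0) = 0 this makes φ injective on all of ℤ/53ℤ, hence bijective (finite equal-size domain and codomain). In particular φ is bijective.
Since φ is bijective, we find the preimage of 31. The inverse of x ↦ x^51 on (ℤ/53ℤ)^× is x ↦ x^51, because 51·51 = 2601 = 50·52 + 1 ≡ 1 (mod 52) and x^{52} = 1 for x ≠ 0 (Fermat). So φ⁻¹(31) = 31^51 mod 53.
Repeated squaring mod 53: 31^1 ≡ 31, 31^2 ≡ 31² = 961 ≡ 7, 31^4 ≡ 7² = 49, 31^8 ≡ 49² = 2401 ≡ 16, 31^16 ≡ 16² = 256 ≡ 44, 31^32 ≡ 44² = 1936 ≡ 28. Since 51 = 32 + 16 + 2 + 1, 31^51 ≡ 28·44·7·31: 28·44 = 1232 ≡ 13, then 13·7 = 91 ≡ 38, then 38·31 = 1178 ≡ 12. So 31^51 ≡ 12 (mod 53).
Hence φ⁻¹(31) = 12.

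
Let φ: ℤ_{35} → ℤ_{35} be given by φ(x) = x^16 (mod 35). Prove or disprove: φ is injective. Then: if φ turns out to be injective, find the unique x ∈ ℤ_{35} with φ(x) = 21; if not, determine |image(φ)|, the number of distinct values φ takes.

φ(3): Repeated squaring mod 35: 3^1 ≡ 3, 3^2 ≡ 3² = 9, 3^4 ≡ 9² = 81 ≡ 11, 3^8 ≡ 11² = 121 ≡ 16, 3^16 ≡ 16² = 256 ≡ 11. So 3^16 ≡ 11 (mod 35).
φ(4): Repeated squaring mod 35: 4^1 ≡ 4, 4^2 ≡ 4² = 16, 4^4 ≡ 16² = 256 ≡ 11, 4^8 ≡ 11² = 121 ≡ 16, 4^16 ≡ 16² = 256 ≡ 11. So 4^16 ≡ 11 (mod 35).
So φ(3) = φ(4) = 11 while 3 ≠ 4, thus φ is not injective.
Since φ is not injective, we determine |image(φ)|. Computing x^16 mod 35 for each x (by repeated squaring, reducing mod 35 at every step), the values φ(0), φ(1), …, φ(34) are: 0, 1, 16, 11, 11, 30, 1, 21, 1, 16, 25, 11, 16, 1, 21, 15, 16, 11, 11, 16, 15, 21, 1, 16, 11, 25, 16, 1, 21, 1, 30, 11, 11, 16, 1.
The distinct values are {0, 1, 11, 15, 16, 21, 25, 30}; there are 8 of them.

8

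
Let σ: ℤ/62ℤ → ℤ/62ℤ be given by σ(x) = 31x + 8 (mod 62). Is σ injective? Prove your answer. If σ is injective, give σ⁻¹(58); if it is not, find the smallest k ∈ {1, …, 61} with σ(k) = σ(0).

Recall: σ is injective if σ(s) = σ(t) implies s = t.
We have gcd(31, 62) = 31 > 1. Taking s = 0 and t = 2: σ(0) = 8 and σ(2) = 31·2 + 8 = 70 ≡ 8 (mod 62).
So σ(0) = σ(2) while 0 ≠ 2, thus σ is not injective.
Since σ is not injective, we find the least positive k with σ(k) = σ(0): this means 31k ≡ 0 (mod 62), i.e. 62 ∣ 31k. Since gcd(31, 62) = 31, dividing through by 31 this holds exactly when 2 ∣ k.
The smallest positive such k is 2.

2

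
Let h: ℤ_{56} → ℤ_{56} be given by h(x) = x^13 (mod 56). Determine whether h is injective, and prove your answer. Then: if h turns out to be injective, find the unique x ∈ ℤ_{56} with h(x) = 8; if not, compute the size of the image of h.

h(0) = 0^13 = 0.
h(14): Repeated squaring mod 56: 14^1 ≡ 14, 14^2 ≡ 14² = 196 ≡ 28, 14^4 ≡ 28² = 784 ≡ 0, 14^8 ≡ 0² = 0. Since 13 = 8 + 4 + 1, 14^13 ≡ 0·0·14: 0·0 = 0, then 0·14 = 0. So 14^13 ≡ 0 (mod 56).
So h(0) = h(14) = 0 while 0 ≠ 14, hence h is not injective.
Since h is not injective, we determine |image(h)|. Computing x^13 mod 56 for each x (by repeated squaring, reducing mod 56 at every step), the values h(0), h(1), …, h(55) are: 0, 1, 16, 3, 32, 5, 48, 7, 8, 9, 24, 11, 40, 13, 0, 15, 16, 17, 32, 19, 48, 21, 8, 23, 24, 25, 40, 27, 0, 29, 16, 31, 32, 33, 48, 35, 8, 37, 24, 39, 40, 41, 0, 43, 16, 45, 32, 47, 48, 49, 8, 51, 24, 53, 40, 55.
The distinct values are {0, 1, 3, 5, 7, 8, 9, 11, 13, 15, 16, 17, 19, 21, 23, 24, 25, 27, 29, 31, 32, 33, 35, 37, 39, 40, 41, 43, 45, 47, 48, 49, 51, 53, 55}; there are 35 of them.

35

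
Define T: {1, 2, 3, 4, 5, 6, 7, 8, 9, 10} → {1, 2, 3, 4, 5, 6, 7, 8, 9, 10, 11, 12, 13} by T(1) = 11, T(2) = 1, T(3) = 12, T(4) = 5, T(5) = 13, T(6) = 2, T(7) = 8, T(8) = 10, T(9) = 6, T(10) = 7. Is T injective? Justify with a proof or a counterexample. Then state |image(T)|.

The values T(1), …, T(10) are 11, 1, 12, 5, 13, 2, 8, 10, 6, 7 — all distinct.
So T(a) = T(b) only when a = b, and T is injective.
The image of T is {1, 2, 5, 6, 7, 8, 10, 11, 12, 13}, which has 10 elements.

10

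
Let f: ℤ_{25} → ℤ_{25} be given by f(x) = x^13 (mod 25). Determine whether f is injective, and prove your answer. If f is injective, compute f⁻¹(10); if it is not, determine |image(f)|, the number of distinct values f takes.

21

f(0) = 0^13 = 0.
f(5): Repeated squaring mod 25: 5^1 ≡ 5, 5^2 ≡ 5² = 25 ≡ 0, 5^4 ≡ 0² = 0, 5^8 ≡ 0² = 0. Since 13 = 8 + 4 + 1, 5^13 ≡ 0·0·5: 0·0 = 0, then 0·5 = 0. So 5^13 ≡ 0 (mod 25).
So f(0) = f(5) = 0 while 0 ≠ 5, thus f is not injective.
Since f is not injective, we determine |image(f)|. Computing x^13 mod 25 for each x (by repeated squaring, reducing mod 25 at every step), the values f(0), f(1), …, f(24) are: 0, 1, 17, 23, 14, 0, 16, 7, 13, 4, 0, 6, 22, 3, 19, 0, 21, 12, 18, 9, 0, 11, 2, 8, 24.
The distinct values are {0, 1, 2, 3, 4, 6, 7, 8, 9, 11, 12, 13, 14, 16, 17, 18, 19, 21, 22, 23, 24}; there are 21 of them.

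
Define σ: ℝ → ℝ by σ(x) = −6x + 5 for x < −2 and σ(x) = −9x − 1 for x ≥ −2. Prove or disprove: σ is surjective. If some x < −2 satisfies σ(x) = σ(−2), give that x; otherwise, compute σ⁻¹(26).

-7/2

Both pieces are strictly decreasing (slopes −6 and −9), so each is injective on its own interval.
The left piece maps (−∞, −2) onto (17, ∞); the right piece maps [−2, ∞) onto (−∞, 17].
These images together cover ℝ, so σ is surjective.
Because the two images are disjoint, no x < −2 has σ(x) = σ(−2), so we compute σ⁻¹(26): 26 lies in (17, ∞), so solve −6x + 5 = 26: x = (26 − 5)/(−6) = −7/2.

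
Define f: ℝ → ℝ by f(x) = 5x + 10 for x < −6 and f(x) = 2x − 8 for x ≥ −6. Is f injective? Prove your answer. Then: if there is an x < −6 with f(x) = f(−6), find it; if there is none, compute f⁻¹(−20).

Both pieces are strictly increasing (slopes 5 and 2), so each is injective on its own interval.
The left piece maps (−∞, −6) onto (−∞, −20); the right piece maps [−6, ∞) onto [−20, ∞).
These images are disjoint, so no value is attained by both pieces. Therefore f is injective.
Because the two images are disjoint, no x < −6 has f(x) = f(−6), so we compute f⁻¹(−20): −20 lies in [−20, ∞), so solve 2x − 8 = −20: x = (−20 + 8)/2 = −6.

-6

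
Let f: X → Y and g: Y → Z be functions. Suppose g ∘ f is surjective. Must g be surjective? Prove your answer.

surjective

Let c ∈ Z. Since g ∘ f is surjective, some a ∈ X has g(f(a)) = c. Then b = f(a) ∈ Y satisfies g(b) = c. So g is surjective.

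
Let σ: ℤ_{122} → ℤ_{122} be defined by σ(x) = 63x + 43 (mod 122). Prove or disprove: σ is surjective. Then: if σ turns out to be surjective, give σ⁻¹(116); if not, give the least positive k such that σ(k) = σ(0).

67

By definition, surjectivity means every element of the codomain has a preimage under σ.
Since gcd(63, 122) = 1, 63 is invertible modulo 122. Euclid's algorithm: 122 = 1·63 + 59, 63 = 1·59 + 4, 59 = 14·4 + 3, 4 = 1·3 + 1; back-substituting gives 1 = 31·63 − 16·122, so 63⁻¹ ≡ 31 (mod 122).
Then y ↦ 31(y − 43) is a two-sided inverse to σ, so every y ∈ ℤ_{122} has a preimage.
Hence σ is surjective.
Since σ is surjective, we find σ⁻¹(116): we need 63x ≡ 116 − 43 ≡ 73 (mod 122). Using 63⁻¹ = 31: x ≡ 31·73 = 2263 = 18·122 + 67, so x = 67.
Check: σ(67) = 63·67 + 43 = 4264 = 34·122 + 116 ≡ 116 (mod 122).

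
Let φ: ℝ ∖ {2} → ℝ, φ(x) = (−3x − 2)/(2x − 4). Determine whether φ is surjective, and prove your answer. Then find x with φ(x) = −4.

18/5

If φ(x) = −3/2, cross-multiplying gives 2(−3x − 2) = −3(2x − 4), which simplifies to −4 = 12 — false.  So −3/2 has no preimage and φ is not surjective.
Solving φ(x) = −4: cross-multiplying gives −3x − 2 = −4(2x − 4), which rearranges to 5x = 18, so x = 18/5.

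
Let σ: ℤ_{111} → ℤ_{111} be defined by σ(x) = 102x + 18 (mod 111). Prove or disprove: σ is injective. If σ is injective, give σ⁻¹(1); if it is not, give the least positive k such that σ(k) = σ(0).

We have gcd(102, 111) = 3 > 1. Taking u = 0 and v = 37: σ(0) = 18 and σ(37) = 102·37 + 18 = 3792 ≡ 18 (mod 111).
So σ(0) = σ(37) while 0 ≠ 37, therefore σ is not injective.
Since σ is not injective, we find the least positive k with σ(k) = σ(0): this means 102k ≡ 0 (mod 111), i.e. 111 ∣ 102k. Since gcd(102, 111) = 3, dividing through by 3 this holds exactly when 37 ∣ 34k, and as gcd(34, 37) = 1, exactly when 37 ∣ k.
The smallest positive such k is 37.

37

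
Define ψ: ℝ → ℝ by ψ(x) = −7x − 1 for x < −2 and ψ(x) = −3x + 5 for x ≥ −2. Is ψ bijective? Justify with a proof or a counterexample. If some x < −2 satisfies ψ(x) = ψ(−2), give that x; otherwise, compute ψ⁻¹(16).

-17/7

Both pieces are strictly decreasing (slopes −7 and −3), so each is injective on its own interval.
The left piece maps (−∞, −2) onto (13, ∞); the right piece maps [−2, ∞) onto (−∞, 11].
The images leave a gap (13 has no preimage), so ψ is not surjective, hence not bijective.
Because the two images are disjoint, no x < −2 has ψ(x) = ψ(−2), so we compute ψ⁻¹(16): 16 lies in (13, ∞), so solve −7x − 1 = 16: x = (16 + 1)/(−7) = −17/7.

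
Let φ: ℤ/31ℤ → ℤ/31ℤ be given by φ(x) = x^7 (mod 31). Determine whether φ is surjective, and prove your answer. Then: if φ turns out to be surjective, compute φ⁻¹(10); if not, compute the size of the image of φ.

Since 31 is prime, the nonzero elements of ℤ/31ℤ form a cyclic group of order 30.
As gcd(7, 30) = 1, raising to the 7th power is a bijection on this group: if s^7 ≡ t^7 then (st^{−1})^7 = 1, and the only element of order dividing gcd(7, 30) = 1 is 1, so s = t.
With φ(0) = 0 this makes φ injective on all of ℤ/31ℤ, hence bijective (finite equal-size domain and codomain). In particular φ is surjective.
Since φ is surjective, we find the preimage of 10. The inverse of x ↦ x^7 on (ℤ/31ℤ)^× is x ↦ x^13, because 7·13 = 91 = 3·30 + 1 ≡ 1 (mod 30) and x^{30} = 1 for x ≠ 0 (Fermat). So φ⁻¹(10) = 10^13 mod 31.
Repeated squaring mod 31: 10^1 ≡ 10, 10^2 ≡ 10² = 100 ≡ 7, 10^4 ≡ 7² = 49 ≡ 18, 10^8 ≡ 18² = 324 ≡ 14. Since 13 = 8 + 4 + 1, 10^13 ≡ 14·18·10: 14·18 = 252 ≡ 4, then 4·10 = 40 ≡ 9. So 10^13 ≡ 9 (mod 31).
Hence φ⁻¹(10) = 9.

9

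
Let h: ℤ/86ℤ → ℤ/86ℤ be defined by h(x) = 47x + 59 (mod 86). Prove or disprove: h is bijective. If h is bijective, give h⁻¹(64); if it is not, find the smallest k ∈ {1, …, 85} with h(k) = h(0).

55

Suppose h(x_1) = h(x_2) in ℤ/86ℤ. Then 47x_1 + 59 ≡ 47x_2 + 59 (mod 86), hence 47(x_1 − x_2) ≡ 0 (mod 86).
Since gcd(47, 86) = 1, 47 is invertible modulo 86, so x_1 − x_2 ≡ 0 (mod 86), i.e. x_1 = x_2.
We now compute 47⁻¹ mod 86 explicitly. Euclid's algorithm: 86 = 1·47 + 39, 47 = 1·39 + 8, 39 = 4·8 + 7, 8 = 1·7 + 1; back-substituting gives 1 = 11·47 − 6·86, so 47⁻¹ ≡ 11 (mod 86).
For any y ∈ ℤ/86ℤ, x = 11(y − 59) mod 86 satisfies h(x) = 47·11(y − 59) + 59 ≡ y (since 47·11 ≡ 1 mod 86). So every y has a preimage.
Thus h is bijective.
Since h is bijective, we find h⁻¹(64): we need 47x ≡ 64 − 59 ≡ 5 (mod 86). Using 47⁻¹ = 11: x ≡ 11·5 = 55, so x = 55.
Check: h(55) = 47·55 + 59 = 2644 = 30·86 + 64 ≡ 64 (mod 86).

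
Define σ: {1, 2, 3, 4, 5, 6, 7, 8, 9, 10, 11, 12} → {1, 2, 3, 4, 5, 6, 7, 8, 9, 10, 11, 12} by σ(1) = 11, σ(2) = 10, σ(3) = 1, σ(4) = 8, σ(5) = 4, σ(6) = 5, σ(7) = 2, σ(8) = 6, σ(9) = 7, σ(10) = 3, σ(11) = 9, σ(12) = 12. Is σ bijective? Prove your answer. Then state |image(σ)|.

12

The values 11, 10, 1, 8, 4, 5, 2, 6, 7, 3, 9, 12 are a permutation of {1, 2, 3, 4, 5, 6, 7, 8, 9, 10, 11, 12}: each element appears exactly once.
So σ is injective and surjective, hence bijective.
The image of σ is {1, 2, 3, 4, 5, 6, 7, 8, 9, 10, 11, 12}, which has 12 elements.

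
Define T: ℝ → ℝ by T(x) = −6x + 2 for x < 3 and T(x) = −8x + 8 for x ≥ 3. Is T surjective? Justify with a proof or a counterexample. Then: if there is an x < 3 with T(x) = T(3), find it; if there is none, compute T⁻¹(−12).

7/3

Both pieces are strictly decreasing (slopes −6 and −8), so each is injective on its own interval.
The left piece maps (−∞, 3) onto (−16, ∞); the right piece maps [3, ∞) onto (−∞, −16].
These images together cover ℝ, so T is surjective.
Because the two images are disjoint, no x < 3 has T(x) = T(3), so we compute T⁻¹(−12): −12 lies in (−16, ∞), so solve −6x + 2 = −12: x = (−12 − 2)/(−6) = 7/3.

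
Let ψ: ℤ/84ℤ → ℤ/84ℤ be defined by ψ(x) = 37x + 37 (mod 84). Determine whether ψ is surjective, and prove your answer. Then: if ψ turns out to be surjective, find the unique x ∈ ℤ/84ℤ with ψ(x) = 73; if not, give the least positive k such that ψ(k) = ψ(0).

Since gcd(37, 84) = 1, 37 is invertible modulo 84. Euclid's algorithm: 84 = 2·37 + 10, 37 = 3·10 + 7, 10 = 1·7 + 3, 7 = 2·3 + 1; back-substituting gives 1 = 25·37 − 11·84, so 37⁻¹ ≡ 25 (mod 84).
Then y ↦ 25(y − 37) is a two-sided inverse to ψ, so every y ∈ ℤ/84ℤ has a preimage.
So ψ is surjective.
Since ψ is surjective, we find ψ⁻¹(73): we need 37x ≡ 73 − 37 ≡ 36 (mod 84). Using 37⁻¹ = 25: x ≡ 25·36 = 900 = 10·84 + 60, so x = 60.
Check: ψ(60) = 37·60 + 37 = 2257 = 26·84 + 73 ≡ 73 (mod 84).

60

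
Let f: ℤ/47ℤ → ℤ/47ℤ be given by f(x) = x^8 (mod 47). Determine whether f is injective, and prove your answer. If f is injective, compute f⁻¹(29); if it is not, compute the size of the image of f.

24

f(23): Repeated squaring mod 47: 23^1 ≡ 23, 23^2 ≡ 23² = 529 ≡ 12, 23^4 ≡ 12² = 144 ≡ 3, 23^8 ≡ 3² = 9. So 23^8 ≡ 9 (mod 47).
f(24): Repeated squaring mod 47: 24^1 ≡ 24, 24^2 ≡ 24² = 576 ≡ 12, 24^4 ≡ 12² = 144 ≡ 3, 24^8 ≡ 3² = 9. So 24^8 ≡ 9 (mod 47).
So f(23) = f(24) = 9 while 23 ≠ 24, therefore f is not injective.
Since f is not injective, we determine |image(f)|. Computing x^8 mod 47 for each x (by repeated squaring, reducing mod 47 at every step), the values f(0), f(1), …, f(46) are: 0, 1, 21, 28, 18, 8, 24, 16, 2, 32, 27, 12, 34, 37, 7, 36, 42, 4, 14, 6, 3, 25, 17, 9, 9, 17, 25, 3, 6, 14, 4, 42, 36, 7, 37, 34, 12, 27, 32, 2, 16, 24, 8, 18, 28, 21, 1.
The distinct values are {0, 1, 2, 3, 4, 6, 7, 8, 9, 12, 14, 16, 17, 18, 21, 24, 25, 27, 28, 32, 34, 36, 37, 42}; there are 24 of them.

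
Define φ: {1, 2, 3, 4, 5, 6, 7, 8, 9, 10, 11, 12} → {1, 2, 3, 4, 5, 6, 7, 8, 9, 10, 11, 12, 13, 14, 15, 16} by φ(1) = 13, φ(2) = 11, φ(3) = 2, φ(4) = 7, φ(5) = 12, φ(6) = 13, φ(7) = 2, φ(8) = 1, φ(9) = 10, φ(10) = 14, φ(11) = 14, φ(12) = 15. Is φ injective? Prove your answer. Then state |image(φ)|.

φ(1) = 13 = φ(6) with 1 ≠ 6, so φ is not injective.
The image of φ is {1, 2, 7, 10, 11, 12, 13, 14, 15}, which has 9 elements.

9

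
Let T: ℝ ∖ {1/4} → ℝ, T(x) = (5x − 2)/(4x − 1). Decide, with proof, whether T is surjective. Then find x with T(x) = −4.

If T(x) = 5/4, cross-multiplying gives 4(5x − 2) = 5(4x − 1), which simplifies to −8 = −5 — false.  So 5/4 has no preimage and T is not surjective.
Solving T(x) = −4: cross-multiplying gives 5x − 2 = −4(4x − 1), which rearranges to 21x = 6, so x = 2/7.

2/7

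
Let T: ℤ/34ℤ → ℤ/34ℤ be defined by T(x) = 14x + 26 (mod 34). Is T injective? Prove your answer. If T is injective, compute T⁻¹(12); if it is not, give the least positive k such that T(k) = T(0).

17

We have gcd(14, 34) = 2 > 1. Taking u = 0 and v = 17: T(0) = 26 and T(17) = 14·17 + 26 = 264 ≡ 26 (mod 34).
So T(0) = T(17) while 0 ≠ 17, thus T is not injective.
Since T is not injective, we find the least positive k with T(k) = T(0): this means 14k ≡ 0 (mod 34), i.e. 34 ∣ 14k. Since gcd(14, 34) = 2, dividing through by 2 this holds exactly when 17 ∣ 7k, and as gcd(7, 17) = 1, exactly when 17 ∣ k.
The smallest positive such k is 17.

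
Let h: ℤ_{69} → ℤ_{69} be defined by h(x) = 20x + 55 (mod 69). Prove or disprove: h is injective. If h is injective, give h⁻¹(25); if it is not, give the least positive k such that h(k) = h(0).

Suppose h(x_1) = h(x_2) in ℤ_{69}. Then 20x_1 + 55 ≡ 20x_2 + 55 (mod 69), so 20(x_1 − x_2) ≡ 0 (mod 69).
Since gcd(20, 69) = 1, 20 is invertible modulo 69, so x_1 − x_2 ≡ 0 (mod 69), i.e. x_1 = x_2.
Therefore h is injective.
We now compute 20⁻¹ mod 69 explicitly. Euclid's algorithm: 69 = 3·20 + 9, 20 = 2·9 + 2, 9 = 4·2 + 1; back-substituting gives 1 = 38·20 − 11·69, so 20⁻¹ ≡ 38 (mod 69).
Since h is injective, we find h⁻¹(25): we need 20x ≡ 25 − 55 ≡ 39 (mod 69). Using 20⁻¹ = 38: x ≡ 38·39 = 1482 = 21·69 + 33, so x = 33.
Check: h(33) = 20·33 + 55 = 715 = 10·69 + 25 ≡ 25 (mod 69).

33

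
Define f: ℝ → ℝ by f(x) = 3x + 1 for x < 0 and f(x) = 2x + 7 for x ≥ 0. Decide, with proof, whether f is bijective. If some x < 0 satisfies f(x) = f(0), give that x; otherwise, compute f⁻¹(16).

9/2

Both pieces are strictly increasing (slopes 3 and 2), so each is injective on its own interval.
The left piece maps (−∞, 0) onto (−∞, 1); the right piece maps [0, ∞) onto [7, ∞).
The images leave a gap (1 has no preimage), so f is not surjective, hence not bijective.
Because the two images are disjoint, no x < 0 has f(x) = f(0), so we compute f⁻¹(16): 16 lies in [7, ∞), so solve 2x + 7 = 16: x = (16 − 7)/2 = 9/2.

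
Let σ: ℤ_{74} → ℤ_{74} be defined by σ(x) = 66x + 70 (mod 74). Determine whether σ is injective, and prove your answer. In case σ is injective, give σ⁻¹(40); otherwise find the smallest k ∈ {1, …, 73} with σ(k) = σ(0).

37

We have gcd(66, 74) = 2 > 1. Taking a = 0 and b = 37: σ(0) = 70 and σ(37) = 66·37 + 70 = 2512 ≡ 70 (mod 74).
So σ(0) = σ(37) while 0 ≠ 37, therefore σ is not injective.
Since σ is not injective, we find the least positive k with σ(k) = σ(0): this means 66k ≡ 0 (mod 74), i.e. 74 ∣ 66k. Since gcd(66, 74) = 2, dividing through by 2 this holds exactly when 37 ∣ 33k, and as gcd(33, 37) = 1, exactly when 37 ∣ k.
The smallest positive such k is 37.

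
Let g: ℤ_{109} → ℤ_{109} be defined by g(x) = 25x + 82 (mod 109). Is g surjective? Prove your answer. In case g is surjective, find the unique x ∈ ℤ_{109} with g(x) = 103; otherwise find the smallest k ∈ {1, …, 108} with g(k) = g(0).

27

Recall that g is surjective if every y in the codomain equals g(x) for some x in the domain.
Since gcd(25, 109) = 1, 25 is invertible modulo 109. Euclid's algorithm: 109 = 4·25 + 9, 25 = 2·9 + 7, 9 = 1·7 + 2, 7 = 3·2 + 1; back-substituting gives 1 = 48·25 − 11·109, so 25⁻¹ ≡ 48 (mod 109).
For any y ∈ ℤ_{109}, x = 48(y − 82) mod 109 satisfies g(x) = 25·48(y − 82) + 82 ≡ y (since 25·48 ≡ 1 mod 109). So every y has a preimage.
Therefore g is surjective.
Since g is surjective, we compute g⁻¹(103): solve 25x + 82 ≡ 103 (mod 109), i.e. 25x ≡ 21 (mod 109).
Multiplying by 25⁻¹ = 48 gives x ≡ 48·21 = 1008 = 9·109 + 27 ≡ 27 (mod 109).
Check: g(27) = 25·27 + 82 = 757 = 6·109 + 103 ≡ 103 (mod 109).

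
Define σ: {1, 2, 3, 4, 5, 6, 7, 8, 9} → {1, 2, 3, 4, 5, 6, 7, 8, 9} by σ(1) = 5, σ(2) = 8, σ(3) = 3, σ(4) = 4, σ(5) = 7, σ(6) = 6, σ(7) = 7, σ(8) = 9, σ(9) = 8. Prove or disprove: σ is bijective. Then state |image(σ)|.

7

σ(5) = 7 = σ(7) with 5 ≠ 7, so σ is not injective, hence not bijective.
The image of σ is {3, 4, 5, 6, 7, 8, 9}, which has 7 elements.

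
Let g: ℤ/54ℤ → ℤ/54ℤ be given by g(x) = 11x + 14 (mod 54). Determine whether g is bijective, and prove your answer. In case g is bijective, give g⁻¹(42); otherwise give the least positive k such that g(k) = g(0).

Recall: injectivity means: for all s, t in the domain, g(s) = g(t) implies s = t.
Suppose g(s) = g(t) in ℤ/54ℤ. Then 11s + 14 ≡ 11t + 14 (mod 54), therefore 11(s − t) ≡ 0 (mod 54).
Since gcd(11, 54) = 1, 11 is invertible modulo 54, so s − t ≡ 0 (mod 54), i.e. s = t.
We now compute 11⁻¹ mod 54 explicitly. Euclid's algorithm: 54 = 4·11 + 10, 11 = 1·10 + 1; back-substituting gives 1 = 5·11 − 1·54, so 11⁻¹ ≡ 5 (mod 54).
Then y ↦ 5(y − 14) is a two-sided inverse to g, so every y ∈ ℤ/54ℤ has a preimage.
Thus g is bijective.
Since g is bijective, we find g⁻¹(42): we need 11x ≡ 42 − 14 ≡ 28 (mod 54). Using 11⁻¹ = 5: x ≡ 5·28 = 140 = 2·54 + 32, so x = 32.
Check: g(32) = 11·32 + 14 = 366 = 6·54 + 42 ≡ 42 (mod 54).

32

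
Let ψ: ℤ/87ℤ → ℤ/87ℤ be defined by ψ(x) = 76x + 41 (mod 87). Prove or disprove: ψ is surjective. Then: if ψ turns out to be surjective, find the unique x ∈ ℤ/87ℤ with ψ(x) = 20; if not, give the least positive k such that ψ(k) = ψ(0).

81

By definition, ψ is surjective if every y in the codomain equals ψ(x) for some x in the domain.
Since gcd(76, 87) = 1, 76 is invertible modulo 87. Euclid's algorithm: 87 = 1·76 + 11, 76 = 6·11 + 10, 11 = 1·10 + 1; back-substituting gives 1 = 79·76 − 69·87, so 76⁻¹ ≡ 79 (mod 87).
For any y ∈ ℤ/87ℤ, x = 79(y − 41) mod 87 satisfies ψ(x) = 76·79(y − 41) + 41 ≡ y (since 76·79 ≡ 1 mod 87). So every y has a preimage.
Therefore ψ is surjective.
Since ψ is surjective, we find ψ⁻¹(20): we need 76x ≡ 20 − 41 ≡ 66 (mod 87). Using 76⁻¹ = 79: x ≡ 79·66 = 5214 = 59·87 + 81, so x = 81.
Check: ψ(81) = 76·81 + 41 = 6197 = 71·87 + 20 ≡ 20 (mod 87).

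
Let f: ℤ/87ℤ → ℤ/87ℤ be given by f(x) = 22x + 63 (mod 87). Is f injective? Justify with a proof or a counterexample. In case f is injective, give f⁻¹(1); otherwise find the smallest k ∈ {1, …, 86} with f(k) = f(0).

13

Suppose f(a) = f(b) in ℤ/87ℤ. Then 22a + 63 ≡ 22b + 63 (mod 87), hence 22(a − b) ≡ 0 (mod 87).
Since gcd(22, 87) = 1, 22 is invertible modulo 87, thus a − b ≡ 0 (mod 87), i.e. a = b.
Therefore f is injective.
We now compute 22⁻¹ mod 87 explicitly. Euclid's algorithm: 87 = 3·22 + 21, 22 = 1·21 + 1; back-substituting gives 1 = 4·22 − 1·87, so 22⁻¹ ≡ 4 (mod 87).
Since f is injective, we compute f⁻¹(1): solve 22x + 63 ≡ 1 (mod 87), i.e. 22x ≡ 25 (mod 87).
Multiplying by 22⁻¹ = 4 gives x ≡ 4·25 = 100 = 1·87 + 13 ≡ 13 (mod 87).
Check: f(13) = 22·13 + 63 = 349 = 4·87 + 1 ≡ 1 (mod 87).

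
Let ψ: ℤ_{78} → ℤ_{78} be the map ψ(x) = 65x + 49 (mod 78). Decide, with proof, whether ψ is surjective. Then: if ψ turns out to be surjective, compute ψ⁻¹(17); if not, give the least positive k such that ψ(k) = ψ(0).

Since gcd(65, 78) = 13, we have 65x ≡ 0 (mod 13) for all x, so ψ(x) ≡ 10 (mod 13).
But 0 ≢ 10 (mod 13), so 0 ∈ ℤ_{78} has no preimage. Thus ψ is not surjective.
Since ψ is not surjective, we find the least positive k with ψ(k) = ψ(0): this means 65k ≡ 0 (mod 78), i.e. 78 ∣ 65k. Since gcd(65, 78) = 13, dividing through by 13 this holds exactly when 6 ∣ 5k, and as gcd(5, 6) = 1, exactly when 6 ∣ k.
The smallest positive such k is 6.

6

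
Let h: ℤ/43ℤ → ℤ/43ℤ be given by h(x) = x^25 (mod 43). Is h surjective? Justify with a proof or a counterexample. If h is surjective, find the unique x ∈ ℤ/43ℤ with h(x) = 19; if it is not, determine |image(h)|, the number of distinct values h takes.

Since 43 is prime, the nonzero elements of ℤ/43ℤ form a cyclic group of order 42.
As gcd(25, 42) = 1, raising to the 25th power is a bijection on this group: if a^25 ≡ b^25 then (ab^{−1})^25 = 1, and the only element of order dividing gcd(25, 42) = 1 is 1, so a = b.
With h(0) = 0 this makes h injective on all of ℤ/43ℤ, hence bijective (finite equal-size domain and codomain). In particular h is surjective.
Since h is surjective, we find the preimage of 19. The inverse of x ↦ x^25 on (ℤ/43ℤ)^× is x ↦ x^37, because 25·37 = 925 = 22·42 + 1 ≡ 1 (mod 42) and x^{42} = 1 for x ≠ 0 (Fermat). So h⁻¹(19) = 19^37 mod 43.
Repeated squaring mod 43: 19^1 ≡ 19, 19^2 ≡ 19² = 361 ≡ 17, 19^4 ≡ 17² = 289 ≡ 31, 19^8 ≡ 31² = 961 ≡ 15, 19^16 ≡ 15² = 225 ≡ 10, 19^32 ≡ 10² = 100 ≡ 14. Since 37 = 32 + 4 + 1, 19^37 ≡ 14·31·19: 14·31 = 434 ≡ 4, then 4·19 = 76 ≡ 33. So 19^37 ≡ 33 (mod 43).
Hence h⁻¹(19) = 33.

33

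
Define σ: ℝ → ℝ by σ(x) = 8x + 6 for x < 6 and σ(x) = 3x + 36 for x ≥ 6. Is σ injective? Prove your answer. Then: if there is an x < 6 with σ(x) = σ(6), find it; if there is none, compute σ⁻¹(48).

Both pieces are strictly increasing (slopes 8 and 3), so each is injective on its own interval.
The left piece maps (−∞, 6) onto (−∞, 54); the right piece maps [6, ∞) onto [54, ∞).
These images are disjoint, so no value is attained by both pieces. Thus σ is injective.
Because the two images are disjoint, no x < 6 has σ(x) = σ(6), so we compute σ⁻¹(48): 48 lies in (−∞, 54), so solve 8x + 6 = 48: x = (48 − 6)/8 = 21/4.

21/4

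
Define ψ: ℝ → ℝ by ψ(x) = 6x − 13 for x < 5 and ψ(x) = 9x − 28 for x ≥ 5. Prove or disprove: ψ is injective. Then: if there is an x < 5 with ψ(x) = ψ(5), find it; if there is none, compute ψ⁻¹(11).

4

Both pieces are strictly increasing (slopes 6 and 9), so each is injective on its own interval.
The left piece maps (−∞, 5) onto (−∞, 17); the right piece maps [5, ∞) onto [17, ∞).
These images are disjoint, so no value is attained by both pieces. So ψ is injective.
Because the two images are disjoint, no x < 5 has ψ(x) = ψ(5), so we compute ψ⁻¹(11): 11 lies in (−∞, 17), so solve 6x − 13 = 11: x = (11 + 13)/6 = 4.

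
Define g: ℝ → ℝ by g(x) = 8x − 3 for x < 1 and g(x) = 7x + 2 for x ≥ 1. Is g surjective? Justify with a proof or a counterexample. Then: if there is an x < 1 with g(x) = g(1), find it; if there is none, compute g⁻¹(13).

11/7

Both pieces are strictly increasing (slopes 8 and 7), so each is injective on its own interval.
The left piece maps (−∞, 1) onto (−∞, 5); the right piece maps [1, ∞) onto [9, ∞).
The union (−∞, 5) ∪ [9, ∞) omits the interval between 5 and 9; in particular 5 has no preimage. So g is not surjective.
Because the two images are disjoint, no x < 1 has g(x) = g(1), so we compute g⁻¹(13): 13 lies in [9, ∞), so solve 7x + 2 = 13: x = (13 − 2)/7 = 11/7.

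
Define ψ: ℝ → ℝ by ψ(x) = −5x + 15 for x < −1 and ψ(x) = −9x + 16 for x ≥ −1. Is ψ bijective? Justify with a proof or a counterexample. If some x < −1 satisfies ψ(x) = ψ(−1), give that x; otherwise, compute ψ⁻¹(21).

-2

Both pieces are strictly decreasing (slopes −5 and −9), so each is injective on its own interval.
The left piece maps (−∞, −1) onto (20, ∞); the right piece maps [−1, ∞) onto (−∞, 25].
These images overlap. In particular ψ(−1) = 25 (right piece), and solving −5x + 15 = 25 on the left piece gives x = −2 < −1.
So ψ(−2) = ψ(−1) with −2 ≠ −1, and ψ is not injective, hence not bijective. This x = −2 is the requested value below −1.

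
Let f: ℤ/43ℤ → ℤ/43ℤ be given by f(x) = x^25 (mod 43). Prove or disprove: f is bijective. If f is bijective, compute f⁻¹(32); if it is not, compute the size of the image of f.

Since 43 is prime, the nonzero elements of ℤ/43ℤ form a cyclic group of order 42.
As gcd(25, 42) = 1, raising to the 25th power is a bijection on this group: if x_1^25 ≡ x_2^25 then (x_1x_2^{−1})^25 = 1, and the only element of order dividing gcd(25, 42) = 1 is 1, so x_1 = x_2.
With f(0) = 0 this makes f injective on all of ℤ/43ℤ, hence bijective (finite equal-size domain and codomain). In particular f is bijective.
Since f is bijective, we find the preimage of 32. The inverse of x ↦ x^25 on (ℤ/43ℤ)^× is x ↦ x^37, because 25·37 = 925 = 22·42 + 1 ≡ 1 (mod 42) and x^{42} = 1 for x ≠ 0 (Fermat). So f⁻¹(32) = 32^37 mod 43.
Repeated squaring mod 43: 32^1 ≡ 32, 32^2 ≡ 32² = 1024 ≡ 35, 32^4 ≡ 35² = 1225 ≡ 21, 32^8 ≡ 21² = 441 ≡ 11, 32^16 ≡ 11² = 121 ≡ 35, 32^32 ≡ 35² = 1225 ≡ 21. Since 37 = 32 + 4 + 1, 32^37 ≡ 21·21·32: 21·21 = 441 ≡ 11, then 11·32 = 352 ≡ 8. So 32^37 ≡ 8 (mod 43).
Hence f⁻¹(32) = 8.

8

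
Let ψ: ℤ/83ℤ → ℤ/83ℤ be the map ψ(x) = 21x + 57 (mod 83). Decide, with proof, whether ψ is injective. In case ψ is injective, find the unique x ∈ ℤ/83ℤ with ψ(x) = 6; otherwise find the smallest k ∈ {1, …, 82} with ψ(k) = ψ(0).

If ψ(a) = ψ(b), then 21a ≡ 21b (mod 83). Because gcd(21, 83) = 1, we may cancel 21 to get a ≡ b (mod 83).
Hence ψ is injective.
We now compute 21⁻¹ mod 83 explicitly. Euclid's algorithm: 83 = 3·21 + 20, 21 = 1·20 + 1; back-substituting gives 1 = 4·21 − 1·83, so 21⁻¹ ≡ 4 (mod 83).
Since ψ is injective, we find ψ⁻¹(6): we need 21x ≡ 6 − 57 ≡ 32 (mod 83). Using 21⁻¹ = 4: x ≡ 4·32 = 128 = 1·83 + 45, so x = 45.
Check: ψ(45) = 21·45 + 57 = 1002 = 12·83 + 6 ≡ 6 (mod 83).

45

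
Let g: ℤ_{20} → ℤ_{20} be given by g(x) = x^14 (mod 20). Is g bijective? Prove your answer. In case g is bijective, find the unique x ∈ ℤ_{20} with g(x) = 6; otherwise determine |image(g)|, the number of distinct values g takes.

6

g(4): Repeated squaring mod 20: 4^1 ≡ 4, 4^2 ≡ 4² = 16, 4^4 ≡ 16² = 256 ≡ 16, 4^8 ≡ 16² = 256 ≡ 16. Since 14 = 8 + 4 + 2, 4^14 ≡ 16·16·16: 16·16 = 256 ≡ 16, then 16·16 = 256 ≡ 16. So 4^14 ≡ 16 (mod 20).
g(6): Repeated squaring mod 20: 6^1 ≡ 6, 6^2 ≡ 6² = 36 ≡ 16, 6^4 ≡ 16² = 256 ≡ 16, 6^8 ≡ 16² = 256 ≡ 16. Since 14 = 8 + 4 + 2, 6^14 ≡ 16·16·16: 16·16 = 256 ≡ 16, then 16·16 = 256 ≡ 16. So 6^14 ≡ 16 (mod 20).
So g(4) = g(6) = 16 while 4 ≠ 6, so g is not injective, hence not bijective.
Since g is not bijective, we determine |image(g)|. Computing x^14 mod 20 for each x (by repeated squaring, reducing mod 20 at every step), the values g(0), g(1), …, g(19) are: 0, 1, 4, 9, 16, 5, 16, 9, 4, 1, 0, 1, 4, 9, 16, 5, 16, 9, 4, 1.
The distinct values are {0, 1, 4, 5, 9, 16}; there are 6 of them.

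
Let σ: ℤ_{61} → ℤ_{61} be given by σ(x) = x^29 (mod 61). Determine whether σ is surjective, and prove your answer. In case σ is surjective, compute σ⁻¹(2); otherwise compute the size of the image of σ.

30

Since 61 is prime, the nonzero elements of ℤ_{61} form a cyclic group of order 60.
As gcd(29, 60) = 1, raising to the 29th power is a bijection on this group: if s^29 ≡ t^29 then (st^{−1})^29 = 1, and the only element of order dividing gcd(29, 60) = 1 is 1, so s = t.
With σ(0) = 0 this makes σ injective on all of ℤ_{61}, hence bijective (finite equal-size domain and codomain). In particular σ is surjective.
Since σ is surjective, we find the preimage of 2. The inverse of x ↦ x^29 on (ℤ_{61})^× is x ↦ x^29, because 29·29 = 841 = 14·60 + 1 ≡ 1 (mod 60) and x^{60} = 1 for x ≠ 0 (Fermat). So σ⁻¹(2) = 2^29 mod 61.
Repeated squaring mod 61: 2^1 ≡ 2, 2^2 ≡ 2² = 4, 2^4 ≡ 4² = 16, 2^8 ≡ 16² = 256 ≡ 12, 2^16 ≡ 12² = 144 ≡ 22. Since 29 = 16 + 8 + 4 + 1, 2^29 ≡ 22·12·16·2: 22·12 = 264 ≡ 20, then 20·16 = 320 ≡ 15, then 15·2 = 30. So 2^29 ≡ 30 (mod 61).
Hence σ⁻¹(2) = 30.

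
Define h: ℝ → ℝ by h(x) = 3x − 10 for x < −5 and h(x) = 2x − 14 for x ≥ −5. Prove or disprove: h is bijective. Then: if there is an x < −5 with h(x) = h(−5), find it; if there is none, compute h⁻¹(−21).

Both pieces are strictly increasing (slopes 3 and 2), so each is injective on its own interval.
The left piece maps (−∞, −5) onto (−∞, −25); the right piece maps [−5, ∞) onto [−24, ∞).
The images leave a gap (−25 has no preimage), so h is not surjective, hence not bijective.
Because the two images are disjoint, no x < −5 has h(x) = h(−5), so we compute h⁻¹(−21): −21 lies in [−24, ∞), so solve 2x − 14 = −21: x = (−21 + 14)/2 = −7/2.

-7/2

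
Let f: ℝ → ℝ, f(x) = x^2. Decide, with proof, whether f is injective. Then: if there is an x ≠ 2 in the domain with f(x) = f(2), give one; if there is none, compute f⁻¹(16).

f(2) = 4 = (−2)^2 = f(−2) (since 2 is even), with 2 ≠ −2. So f is not injective.
For the follow-up, such an x exists: taking x = −2 ∈ ℝ gives f(−2) = 4 = f(2) with −2 ≠ 2.

-2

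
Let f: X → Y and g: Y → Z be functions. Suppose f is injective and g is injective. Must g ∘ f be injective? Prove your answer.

Suppose (g ∘ f)(a) = (g ∘ f)(b), i.e. g(f(a)) = g(f(b)).
Since g is injective, f(a) = f(b). Since f is injective, a = b. Hence g ∘ f is injective.

injective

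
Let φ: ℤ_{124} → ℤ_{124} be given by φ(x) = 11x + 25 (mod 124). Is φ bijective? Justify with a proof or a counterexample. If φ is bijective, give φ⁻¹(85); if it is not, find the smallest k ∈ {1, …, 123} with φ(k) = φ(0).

Suppose φ(a) = φ(b) in ℤ_{124}. Then 11a + 25 ≡ 11b + 25 (mod 124), hence 11(a − b) ≡ 0 (mod 124).
Since gcd(11, 124) = 1, 11 is invertible modulo 124, therefore a − b ≡ 0 (mod 124), i.e. a = b.
We now compute 11⁻¹ mod 124 explicitly. Euclid's algorithm: 124 = 11·11 + 3, 11 = 3·3 + 2, 3 = 1·2 + 1; back-substituting gives 1 = 79·11 − 7·124, so 11⁻¹ ≡ 79 (mod 124).
Then y ↦ 79(y − 25) is a two-sided inverse to φ, so every y ∈ ℤ_{124} has a preimage.
So φ is bijective.
Since φ is bijective, we compute φ⁻¹(85): solve 11x + 25 ≡ 85 (mod 124), i.e. 11x ≡ 60 (mod 124).
Multiplying by 11⁻¹ = 79 gives x ≡ 79·60 = 4740 = 38·124 + 28 ≡ 28 (mod 124).
Check: φ(28) = 11·28 + 25 = 333 = 2·124 + 85 ≡ 85 (mod 124).

28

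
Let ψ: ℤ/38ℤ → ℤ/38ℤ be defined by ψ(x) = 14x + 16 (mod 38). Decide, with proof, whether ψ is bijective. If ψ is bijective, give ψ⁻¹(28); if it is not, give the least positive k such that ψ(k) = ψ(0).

19

We have gcd(14, 38) = 2 > 1. Taking s = 0 and t = 19: ψ(0) = 16 and ψ(19) = 14·19 + 16 = 282 ≡ 16 (mod 38).
So ψ(0) = ψ(19) while 0 ≠ 19, hence ψ is not injective, hence not bijective.
Since ψ is not bijective, we find the least positive k with ψ(k) = ψ(0): this means 14k ≡ 0 (mod 38), i.e. 38 ∣ 14k. Since gcd(14, 38) = 2, dividing through by 2 this holds exactly when 19 ∣ 7k, and as gcd(7, 19) = 1, exactly when 19 ∣ k.
The smallest positive such k is 19.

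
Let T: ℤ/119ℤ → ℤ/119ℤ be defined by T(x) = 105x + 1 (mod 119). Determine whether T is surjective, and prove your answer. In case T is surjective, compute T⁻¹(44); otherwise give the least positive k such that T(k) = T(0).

17

Since gcd(105, 119) = 7, we have 105x ≡ 0 (mod 7) for all x, so T(x) ≡ 1 (mod 7).
But 0 ≢ 1 (mod 7), so 0 ∈ ℤ/119ℤ has no preimage. So T is not surjective.
Since T is not surjective, we find the least positive k with T(k) = T(0): this means 105k ≡ 0 (mod 119), i.e. 119 ∣ 105k. Since gcd(105, 119) = 7, dividing through by 7 this holds exactly when 17 ∣ 15k, and as gcd(15, 17) = 1, exactly when 17 ∣ k.
The smallest positive such k is 17.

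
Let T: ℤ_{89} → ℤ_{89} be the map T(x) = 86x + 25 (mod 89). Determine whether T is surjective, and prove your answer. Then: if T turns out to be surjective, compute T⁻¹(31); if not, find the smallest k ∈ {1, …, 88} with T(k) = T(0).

Recall: surjectivity means every element of the codomain has a preimage under T.
Since gcd(86, 89) = 1, 86 is invertible modulo 89. Euclid's algorithm: 89 = 1·86 + 3, 86 = 28·3 + 2, 3 = 1·2 + 1; back-substituting gives 1 = 59·86 − 57·89, so 86⁻¹ ≡ 59 (mod 89).
Then y ↦ 59(y − 25) is a two-sided inverse to T, so every y ∈ ℤ_{89} has a preimage.
Hence T is surjective.
Since T is surjective, we find T⁻¹(31): we need 86x ≡ 31 − 25 ≡ 6 (mod 89). Using 86⁻¹ = 59: x ≡ 59·6 = 354 = 3·89 + 87, so x = 87.
Check: T(87) = 86·87 + 25 = 7507 = 84·89 + 31 ≡ 31 (mod 89).

87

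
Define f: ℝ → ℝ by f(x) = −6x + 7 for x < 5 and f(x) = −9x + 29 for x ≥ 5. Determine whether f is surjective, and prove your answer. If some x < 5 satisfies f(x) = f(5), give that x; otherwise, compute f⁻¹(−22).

23/6

Both pieces are strictly decreasing (slopes −6 and −9), so each is injective on its own interval.
The left piece maps (−∞, 5) onto (−23, ∞); the right piece maps [5, ∞) onto (−∞, −16].
The union (−23, ∞) ∪ (−∞, −16] covers ℝ, so f is surjective.
For the follow-up: the images overlap, so an x < 5 with f(x) = f(5) exists. f(5) = −16; solving −6x + 7 = −16 for x < 5 gives x = (−16 − 7)/(−6) = 23/6.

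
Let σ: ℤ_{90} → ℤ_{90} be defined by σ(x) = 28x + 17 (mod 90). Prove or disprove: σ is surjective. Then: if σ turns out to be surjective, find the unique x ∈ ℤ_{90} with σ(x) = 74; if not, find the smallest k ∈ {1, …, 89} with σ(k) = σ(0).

45

Since gcd(28, 90) = 2, we have 28x ≡ 0 (mod 2) for all x, so σ(x) ≡ 1 (mod 2).
But 0 ≢ 1 (mod 2), so 0 ∈ ℤ_{90} has no preimage. So σ is not surjective.
Since σ is not surjective, we find the least positive k with σ(k) = σ(0): this means 28k ≡ 0 (mod 90), i.e. 90 ∣ 28k. Since gcd(28, 90) = 2, dividing through by 2 this holds exactly when 45 ∣ 14k, and as gcd(14, 45) = 1, exactly when 45 ∣ k.
The smallest positive such k is 45.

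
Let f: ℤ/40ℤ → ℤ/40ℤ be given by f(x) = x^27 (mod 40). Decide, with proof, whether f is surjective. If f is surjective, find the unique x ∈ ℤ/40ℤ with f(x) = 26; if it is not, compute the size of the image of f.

25

f(0) = 0^27 = 0.
f(10): Repeated squaring mod 40: 10^1 ≡ 10, 10^2 ≡ 10² = 100 ≡ 20, 10^4 ≡ 20² = 400 ≡ 0, 10^8 ≡ 0² = 0, 10^16 ≡ 0² = 0. Since 27 = 16 + 8 + 2 + 1, 10^27 ≡ 0·0·20·10: 0·0 = 0, then 0·20 = 0, then 0·10 = 0. So 10^27 ≡ 0 (mod 40).
So f(0) = f(10) = 0 while 0 ≠ 10, therefore f is not injective.
A non-injective map from the 40-element set ℤ/40ℤ to itself takes at most 39 distinct values, so it cannot be surjective. Therefore f is not surjective.
Since f is not surjective, we determine |image(f)|. Computing x^27 mod 40 for each x (by repeated squaring, reducing mod 40 at every step), the values f(0), f(1), …, f(39) are: 0, 1, 8, 27, 24, 5, 16, 23, 32, 9, 0, 11, 8, 37, 24, 15, 16, 33, 32, 19, 0, 21, 8, 7, 24, 25, 16, 3, 32, 29, 0, 31, 8, 17, 24, 35, 16, 13, 32, 39.
The distinct values are {0, 1, 3, 5, 7, 8, 9, 11, 13, 15, 16, 17, 19, 21, 23, 24, 25, 27, 29, 31, 32, 33, 35, 37, 39}; there are 25 of them.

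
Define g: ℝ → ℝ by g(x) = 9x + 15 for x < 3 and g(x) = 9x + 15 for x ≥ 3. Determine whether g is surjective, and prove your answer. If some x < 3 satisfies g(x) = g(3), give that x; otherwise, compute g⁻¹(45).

Both pieces are strictly increasing (slopes 9 and 9), so each is injective on its own interval.
The left piece maps (−∞, 3) onto (−∞, 42); the right piece maps [3, ∞) onto [42, ∞).
These images together cover ℝ, so g is surjective.
Because the two images are disjoint, no x < 3 has g(x) = g(3), so we compute g⁻¹(45): 45 lies in [42, ∞), so solve 9x + 15 = 45: x = (45 − 15)/9 = 10/3.

10/3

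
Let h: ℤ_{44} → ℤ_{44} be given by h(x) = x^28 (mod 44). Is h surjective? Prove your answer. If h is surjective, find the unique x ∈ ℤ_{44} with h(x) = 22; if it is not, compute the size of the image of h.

12

h(10): Repeated squaring mod 44: 10^1 ≡ 10, 10^2 ≡ 10² = 100 ≡ 12, 10^4 ≡ 12² = 144 ≡ 12, 10^8 ≡ 12² = 144 ≡ 12, 10^16 ≡ 12² = 144 ≡ 12. Since 28 = 16 + 8 + 4, 10^28 ≡ 12·12·12: 12·12 = 144 ≡ 12, then 12·12 = 144 ≡ 12. So 10^28 ≡ 12 (mod 44).
h(12): Repeated squaring mod 44: 12^1 ≡ 12, 12^2 ≡ 12² = 144 ≡ 12, 12^4 ≡ 12² = 144 ≡ 12, 12^8 ≡ 12² = 144 ≡ 12, 12^16 ≡ 12² = 144 ≡ 12. Since 28 = 16 + 8 + 4, 12^28 ≡ 12·12·12: 12·12 = 144 ≡ 12, then 12·12 = 144 ≡ 12. So 12^28 ≡ 12 (mod 44).
So h(10) = h(12) = 12 while 10 ≠ 12, so h is not injective.
A non-injective map from the 44-element set ℤ_{44} to itself takes at most 43 distinct values, so it cannot be surjective. Therefore h is not surjective.
Since h is not surjective, we determine |image(h)|. Computing x^28 mod 44 for each x (by repeated squaring, reducing mod 44 at every step), the values h(0), h(1), …, h(43) are: 0, 1, 36, 5, 20, 37, 4, 9, 16, 25, 12, 33, 12, 25, 16, 9, 4, 37, 20, 5, 36, 1, 0, 1, 36, 5, 20, 37, 4, 9, 16, 25, 12, 33, 12, 25, 16, 9, 4, 37, 20, 5, 36, 1.
The distinct values are {0, 1, 4, 5, 9, 12, 16, 20, 25, 33, 36, 37}; there are 12 of them.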